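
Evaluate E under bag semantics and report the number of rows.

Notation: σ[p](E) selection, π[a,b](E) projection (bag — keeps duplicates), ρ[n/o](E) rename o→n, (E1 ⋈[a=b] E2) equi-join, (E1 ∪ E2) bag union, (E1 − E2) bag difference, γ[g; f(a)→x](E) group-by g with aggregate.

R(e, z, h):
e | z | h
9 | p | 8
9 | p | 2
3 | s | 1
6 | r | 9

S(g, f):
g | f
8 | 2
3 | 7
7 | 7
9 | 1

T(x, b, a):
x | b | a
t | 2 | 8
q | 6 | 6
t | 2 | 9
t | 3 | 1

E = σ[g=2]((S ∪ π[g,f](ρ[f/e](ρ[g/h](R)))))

Per-node cardinality:
  S → 4
  R → 4
  ρ[g/h](R) → 4
  ρ[f/e](ρ[g/h](R)) → 4
  π[g,f](ρ[f/e](ρ[g/h](R))) → 4
  (S ∪ π[g,f](ρ[f/e](ρ[g/h](R)))) → 8
  σ[g=2]((S ∪ π[g,f](ρ[f/e](ρ[g/h](R))))) → 1

|E| = 1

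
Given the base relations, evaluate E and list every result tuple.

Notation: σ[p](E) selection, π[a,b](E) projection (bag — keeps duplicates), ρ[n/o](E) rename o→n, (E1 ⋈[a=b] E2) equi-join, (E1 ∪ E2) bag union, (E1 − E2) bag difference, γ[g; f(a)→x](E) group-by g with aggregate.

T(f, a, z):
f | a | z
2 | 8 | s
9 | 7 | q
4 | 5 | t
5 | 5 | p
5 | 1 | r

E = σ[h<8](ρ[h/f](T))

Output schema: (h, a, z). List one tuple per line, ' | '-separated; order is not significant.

Row counts bottom-up:
  T → 5
  ρ[h/f](T) → 5
  σ[h<8](ρ[h/f](T)) → 4

== RESULT ==
h | a | z
2 | 8 | s
4 | 5 | t
5 | 1 | r
5 | 5 | p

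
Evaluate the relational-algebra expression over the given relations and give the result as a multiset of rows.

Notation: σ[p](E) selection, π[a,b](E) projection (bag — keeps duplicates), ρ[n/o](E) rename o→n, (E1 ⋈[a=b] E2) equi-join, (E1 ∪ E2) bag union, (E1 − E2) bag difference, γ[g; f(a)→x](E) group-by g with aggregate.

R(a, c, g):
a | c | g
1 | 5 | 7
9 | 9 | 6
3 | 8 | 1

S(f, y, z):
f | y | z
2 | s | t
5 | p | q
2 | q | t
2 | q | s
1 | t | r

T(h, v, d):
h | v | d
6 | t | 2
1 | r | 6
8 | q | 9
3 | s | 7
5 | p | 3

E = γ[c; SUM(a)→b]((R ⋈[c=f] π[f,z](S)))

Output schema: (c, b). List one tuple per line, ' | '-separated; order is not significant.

Row counts bottom-up:
  R → 3
  S → 5
  π[f,z](S) → 5
  (R ⋈[c=f] π[f,z](S)) → 1
  γ[c; SUM(a)→b]((R ⋈[c=f] π[f,z](S))) → 1

== RESULT ==
c | b
5 | 1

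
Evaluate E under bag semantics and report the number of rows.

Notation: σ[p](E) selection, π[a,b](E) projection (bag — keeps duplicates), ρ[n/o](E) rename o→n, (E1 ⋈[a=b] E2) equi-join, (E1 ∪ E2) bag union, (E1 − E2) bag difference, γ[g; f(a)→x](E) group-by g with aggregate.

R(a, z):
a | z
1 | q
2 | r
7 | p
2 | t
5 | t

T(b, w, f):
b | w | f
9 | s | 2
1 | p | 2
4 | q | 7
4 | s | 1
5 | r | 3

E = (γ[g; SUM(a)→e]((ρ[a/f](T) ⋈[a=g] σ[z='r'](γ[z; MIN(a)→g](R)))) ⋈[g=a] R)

Subexpression sizes:
  T → 5
  ρ[a/f](T) → 5
  R → 5
  γ[z; MIN(a)→g](R) → 4
  σ[z='r'](γ[z; MIN(a)→g](R)) → 1
  (ρ[a/f](T) ⋈[a=g] σ[z='r'](γ[z; MIN(a)→g](R))) → 2
  γ[g; SUM(a)→e]((ρ[a/f](T) ⋈[a=g] σ[z='r'](γ[z; MIN(a)→g](R)))) → 1
  R → 5
  (γ[g; SUM(a)→e]((ρ[a/f](T) ⋈[a=g] σ[z='r'](γ[z; MIN(a)→g](R)))) ⋈[g=a] R) → 2

|E| = 2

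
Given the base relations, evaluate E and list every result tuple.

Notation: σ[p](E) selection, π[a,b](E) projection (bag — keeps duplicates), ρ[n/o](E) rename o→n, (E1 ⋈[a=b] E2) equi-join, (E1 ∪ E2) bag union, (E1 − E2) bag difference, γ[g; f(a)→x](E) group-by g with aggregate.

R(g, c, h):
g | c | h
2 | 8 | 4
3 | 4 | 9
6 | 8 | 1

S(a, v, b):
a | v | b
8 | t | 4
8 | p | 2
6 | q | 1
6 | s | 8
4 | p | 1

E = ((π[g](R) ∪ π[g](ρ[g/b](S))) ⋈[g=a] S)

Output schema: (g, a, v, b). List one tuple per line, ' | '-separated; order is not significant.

Row counts bottom-up:
  R → 3
  π[g](R) → 3
  S → 5
  ρ[g/b](S) → 5
  π[g](ρ[g/b](S)) → 5
  (π[g](R) ∪ π[g](ρ[g/b](S))) → 8
  S → 5
  ((π[g](R) ∪ π[g](ρ[g/b](S))) ⋈[g=a] S) → 5

== RESULT ==
g | a | v | b
4 | 4 | p | 1
6 | 6 | q | 1
6 | 6 | s | 8
8 | 8 | p | 2
8 | 8 | t | 4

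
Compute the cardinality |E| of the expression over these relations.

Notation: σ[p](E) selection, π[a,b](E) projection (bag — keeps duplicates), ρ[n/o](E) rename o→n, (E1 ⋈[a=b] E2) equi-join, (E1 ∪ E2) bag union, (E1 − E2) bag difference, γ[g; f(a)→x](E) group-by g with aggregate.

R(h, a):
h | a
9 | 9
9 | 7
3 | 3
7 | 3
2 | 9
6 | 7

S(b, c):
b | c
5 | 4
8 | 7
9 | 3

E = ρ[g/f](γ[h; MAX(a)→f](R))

Subexpression sizes:
  R → 6
  γ[h; MAX(a)→f](R) → 5
  ρ[g/f](γ[h; MAX(a)→f](R)) → 5

|E| = 5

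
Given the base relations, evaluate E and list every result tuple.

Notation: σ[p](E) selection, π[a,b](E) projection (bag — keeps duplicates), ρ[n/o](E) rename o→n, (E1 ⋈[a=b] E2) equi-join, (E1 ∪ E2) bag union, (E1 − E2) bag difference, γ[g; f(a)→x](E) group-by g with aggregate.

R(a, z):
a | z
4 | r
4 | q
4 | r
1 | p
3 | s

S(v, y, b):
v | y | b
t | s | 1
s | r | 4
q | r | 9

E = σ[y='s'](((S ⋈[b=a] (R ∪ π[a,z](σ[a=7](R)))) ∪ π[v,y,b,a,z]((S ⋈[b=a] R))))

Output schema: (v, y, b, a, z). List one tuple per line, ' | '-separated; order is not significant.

Per-node cardinality:
  S → 3
  R → 5
  R → 5
  σ[a=7](R) → 0
  π[a,z](σ[a=7](R)) → 0
  (R ∪ π[a,z](σ[a=7](R))) → 5
  (S ⋈[b=a] (R ∪ π[a,z](σ[a=7](R)))) → 4
  S → 3
  R → 5
  (S ⋈[b=a] R) → 4
  π[v,y,b,a,z]((S ⋈[b=a] R)) → 4
  ((S ⋈[b=a] (R ∪ π[a,z](σ[a=7](R)))) ∪ π[v,y,b,a,z]((S ⋈[b=a] R))) → 8
  σ[y='s'](((S ⋈[b=a] (R ∪ π[a,z](σ[a=7](R)))) ∪ π[v,y,b,a,z]((S ⋈[b=a] R)))) → 2

== RESULT ==
v | y | b | a | z
t | s | 1 | 1 | p
t | s | 1 | 1 | p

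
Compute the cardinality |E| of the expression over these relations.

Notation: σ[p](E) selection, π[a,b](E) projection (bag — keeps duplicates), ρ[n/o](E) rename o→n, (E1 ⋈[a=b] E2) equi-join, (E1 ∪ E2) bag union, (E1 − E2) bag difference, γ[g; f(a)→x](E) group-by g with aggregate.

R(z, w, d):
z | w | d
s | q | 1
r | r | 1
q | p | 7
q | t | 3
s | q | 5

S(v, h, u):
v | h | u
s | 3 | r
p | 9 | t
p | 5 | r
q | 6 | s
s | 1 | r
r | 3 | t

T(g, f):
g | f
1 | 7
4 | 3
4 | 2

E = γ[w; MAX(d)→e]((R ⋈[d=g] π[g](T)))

Per-node cardinality:
  R → 5
  T → 3
  π[g](T) → 3
  (R ⋈[d=g] π[g](T)) → 2
  γ[w; MAX(d)→e]((R ⋈[d=g] π[g](T))) → 2

|E| = 2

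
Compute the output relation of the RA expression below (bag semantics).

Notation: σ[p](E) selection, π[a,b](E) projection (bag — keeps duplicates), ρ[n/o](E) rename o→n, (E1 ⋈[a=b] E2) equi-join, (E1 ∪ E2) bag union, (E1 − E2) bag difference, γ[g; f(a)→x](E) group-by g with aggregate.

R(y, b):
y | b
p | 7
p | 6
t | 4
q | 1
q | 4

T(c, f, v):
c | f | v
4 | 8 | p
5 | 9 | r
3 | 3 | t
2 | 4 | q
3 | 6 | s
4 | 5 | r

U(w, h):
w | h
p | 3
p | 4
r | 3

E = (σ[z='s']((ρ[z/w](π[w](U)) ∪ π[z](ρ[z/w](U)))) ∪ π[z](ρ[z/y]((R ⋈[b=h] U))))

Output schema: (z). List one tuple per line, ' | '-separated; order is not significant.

Stepwise |·|:
  U → 3
  π[w](U) → 3
  ρ[z/w](π[w](U)) → 3
  U → 3
  ρ[z/w](U) → 3
  π[z](ρ[z/w](U)) → 3
  (ρ[z/w](π[w](U)) ∪ π[z](ρ[z/w](U))) → 6
  σ[z='s']((ρ[z/w](π[w](U)) ∪ π[z](ρ[z/w](U)))) → 0
  R → 5
  U → 3
  (R ⋈[b=h] U) → 2
  ρ[z/y]((R ⋈[b=h] U)) → 2
  π[z](ρ[z/y]((R ⋈[b=h] U))) → 2
  (σ[z='s']((ρ[z/w](π[w](U)) ∪ π[z](ρ[z/w](U)))) ∪ π[z](ρ[z/y]((R ⋈[b=h] U)))) → 2

== RESULT ==
z
q
t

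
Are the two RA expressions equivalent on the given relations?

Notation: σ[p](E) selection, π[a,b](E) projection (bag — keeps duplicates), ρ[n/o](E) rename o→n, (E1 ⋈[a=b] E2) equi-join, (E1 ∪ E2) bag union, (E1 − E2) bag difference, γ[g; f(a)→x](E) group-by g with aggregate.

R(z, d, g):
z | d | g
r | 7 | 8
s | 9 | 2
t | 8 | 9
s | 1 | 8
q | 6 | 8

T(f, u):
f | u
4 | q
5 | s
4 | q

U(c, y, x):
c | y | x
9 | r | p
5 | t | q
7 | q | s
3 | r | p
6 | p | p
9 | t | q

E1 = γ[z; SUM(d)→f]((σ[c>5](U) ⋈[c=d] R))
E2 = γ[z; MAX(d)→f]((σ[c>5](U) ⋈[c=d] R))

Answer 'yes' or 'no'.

E1 stepwise |·|:
  U → 6
  σ[c>5](U) → 4
  R → 5
  (σ[c>5](U) ⋈[c=d] R) → 4
  γ[z; SUM(d)→f]((σ[c>5](U) ⋈[c=d] R)) → 3
E2 stepwise |·|:
  U → 6
  σ[c>5](U) → 4
  R → 5
  (σ[c>5](U) ⋈[c=d] R) → 4
  γ[z; MAX(d)→f]((σ[c>5](U) ⋈[c=d] R)) → 3

E1 result:
z | f
q | 6
r | 7
s | 18
E2 result:
z | f
q | 6
r | 7
s | 9
Witness: ('s', 9) appears 0× in E1 but 1× in E2.

no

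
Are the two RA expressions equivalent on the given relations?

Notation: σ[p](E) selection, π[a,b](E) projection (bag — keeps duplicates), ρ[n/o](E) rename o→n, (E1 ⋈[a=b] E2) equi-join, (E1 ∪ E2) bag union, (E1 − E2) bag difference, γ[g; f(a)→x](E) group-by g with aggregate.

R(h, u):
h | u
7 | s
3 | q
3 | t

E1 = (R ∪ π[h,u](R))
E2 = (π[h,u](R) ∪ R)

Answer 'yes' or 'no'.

E1 stepwise |·|:
  R → 3
  R → 3
  π[h,u](R) → 3
  (R ∪ π[h,u](R)) → 6
E2 stepwise |·|:
  R → 3
  π[h,u](R) → 3
  R → 3
  (π[h,u](R) ∪ R) → 6

E1 and E2 produce the same multiset:
h | u
3 | q
3 | q
3 | t
3 | t
7 | s
7 | s

yes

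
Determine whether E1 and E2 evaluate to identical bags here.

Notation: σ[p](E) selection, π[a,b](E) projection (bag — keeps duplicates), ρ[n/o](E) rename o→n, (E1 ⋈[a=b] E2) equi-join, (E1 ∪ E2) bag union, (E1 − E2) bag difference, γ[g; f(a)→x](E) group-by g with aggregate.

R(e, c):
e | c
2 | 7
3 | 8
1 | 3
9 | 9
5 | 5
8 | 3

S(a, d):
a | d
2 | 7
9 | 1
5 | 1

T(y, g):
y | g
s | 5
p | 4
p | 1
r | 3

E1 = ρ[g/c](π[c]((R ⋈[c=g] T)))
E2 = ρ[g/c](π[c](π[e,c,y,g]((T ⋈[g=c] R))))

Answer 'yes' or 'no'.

E1 stepwise |·|:
  R → 6
  T → 4
  (R ⋈[c=g] T) → 3
  π[c]((R ⋈[c=g] T)) → 3
  ρ[g/c](π[c]((R ⋈[c=g] T))) → 3
E2 stepwise |·|:
  T → 4
  R → 6
  (T ⋈[g=c] R) → 3
  π[e,c,y,g]((T ⋈[g=c] R)) → 3
  π[c](π[e,c,y,g]((T ⋈[g=c] R))) → 3
  ρ[g/c](π[c](π[e,c,y,g]((T ⋈[g=c] R)))) → 3

E1 and E2 produce the same multiset:
g
3
3
5

yes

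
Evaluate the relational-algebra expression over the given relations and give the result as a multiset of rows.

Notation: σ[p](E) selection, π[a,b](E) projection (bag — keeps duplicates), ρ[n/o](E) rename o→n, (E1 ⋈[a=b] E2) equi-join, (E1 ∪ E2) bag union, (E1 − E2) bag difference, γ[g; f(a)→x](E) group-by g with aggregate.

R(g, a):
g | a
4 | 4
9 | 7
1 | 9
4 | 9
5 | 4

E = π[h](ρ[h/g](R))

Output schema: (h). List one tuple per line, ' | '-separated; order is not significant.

Stepwise |·|:
  R → 5
  ρ[h/g](R) → 5
  π[h](ρ[h/g](R)) → 5

== RESULT ==
h
1
4
4
5
9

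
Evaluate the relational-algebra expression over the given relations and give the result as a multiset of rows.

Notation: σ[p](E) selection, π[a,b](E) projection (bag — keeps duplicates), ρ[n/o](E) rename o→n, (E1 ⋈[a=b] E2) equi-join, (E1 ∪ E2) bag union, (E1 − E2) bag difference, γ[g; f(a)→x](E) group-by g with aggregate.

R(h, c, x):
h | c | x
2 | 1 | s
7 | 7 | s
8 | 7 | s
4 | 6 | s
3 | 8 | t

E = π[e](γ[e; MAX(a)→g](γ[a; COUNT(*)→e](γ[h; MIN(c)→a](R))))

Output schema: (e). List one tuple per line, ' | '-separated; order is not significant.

Row counts bottom-up:
  R → 5
  γ[h; MIN(c)→a](R) → 5
  γ[a; COUNT(*)→e](γ[h; MIN(c)→a](R)) → 4
  γ[e; MAX(a)→g](γ[a; COUNT(*)→e](γ[h; MIN(c)→a](R))) → 2
  π[e](γ[e; MAX(a)→g](γ[a; COUNT(*)→e](γ[h; MIN(c)→a](R)))) → 2

== RESULT ==
e
1
2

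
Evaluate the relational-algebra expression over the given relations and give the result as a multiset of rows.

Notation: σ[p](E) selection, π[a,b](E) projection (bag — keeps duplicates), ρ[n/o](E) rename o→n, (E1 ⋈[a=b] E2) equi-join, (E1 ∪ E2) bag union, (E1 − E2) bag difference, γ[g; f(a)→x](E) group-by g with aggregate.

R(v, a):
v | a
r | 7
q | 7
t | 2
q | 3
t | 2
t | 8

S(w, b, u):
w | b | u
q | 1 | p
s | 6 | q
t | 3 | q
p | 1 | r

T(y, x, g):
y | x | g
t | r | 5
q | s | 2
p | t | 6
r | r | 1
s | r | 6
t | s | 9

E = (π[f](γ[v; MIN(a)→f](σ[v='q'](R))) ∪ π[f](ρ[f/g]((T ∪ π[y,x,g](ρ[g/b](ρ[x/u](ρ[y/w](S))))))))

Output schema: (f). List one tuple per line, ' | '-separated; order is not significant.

Stepwise |·|:
  R → 6
  σ[v='q'](R) → 2
  γ[v; MIN(a)→f](σ[v='q'](R)) → 1
  π[f](γ[v; MIN(a)→f](σ[v='q'](R))) → 1
  T → 6
  S → 4
  ρ[y/w](S) → 4
  ρ[x/u](ρ[y/w](S)) → 4
  ρ[g/b](ρ[x/u](ρ[y/w](S))) → 4
  π[y,x,g](ρ[g/b](ρ[x/u](ρ[y/w](S)))) → 4
  (T ∪ π[y,x,g](ρ[g/b](ρ[x/u](ρ[y/w](S))))) → 10
  ρ[f/g]((T ∪ π[y,x,g](ρ[g/b](ρ[x/u](ρ[y/w](S)))))) → 10
  π[f](ρ[f/g]((T ∪ π[y,x,g](ρ[g/b](ρ[x/u](ρ[y/w](S))))))) → 10
  (π[f](γ[v; MIN(a)→f](σ[v='q'](R))) ∪ π[f](ρ[f/g]((T ∪ π[y,x,g](ρ[g/b](ρ[x/u](ρ[y/w](S)))))))) → 11

== RESULT ==
f
1
1
1
2
3
3
5
6
6
6
9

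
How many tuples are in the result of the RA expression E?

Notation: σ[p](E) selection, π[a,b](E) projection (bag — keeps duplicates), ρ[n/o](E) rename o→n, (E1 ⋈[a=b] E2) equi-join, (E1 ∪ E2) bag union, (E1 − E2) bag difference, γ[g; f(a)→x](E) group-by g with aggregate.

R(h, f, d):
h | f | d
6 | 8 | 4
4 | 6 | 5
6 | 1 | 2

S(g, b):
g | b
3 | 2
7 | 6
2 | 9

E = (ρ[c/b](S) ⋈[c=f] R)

Subexpression sizes:
  S → 3
  ρ[c/b](S) → 3
  R → 3
  (ρ[c/b](S) ⋈[c=f] R) → 1

|E| = 1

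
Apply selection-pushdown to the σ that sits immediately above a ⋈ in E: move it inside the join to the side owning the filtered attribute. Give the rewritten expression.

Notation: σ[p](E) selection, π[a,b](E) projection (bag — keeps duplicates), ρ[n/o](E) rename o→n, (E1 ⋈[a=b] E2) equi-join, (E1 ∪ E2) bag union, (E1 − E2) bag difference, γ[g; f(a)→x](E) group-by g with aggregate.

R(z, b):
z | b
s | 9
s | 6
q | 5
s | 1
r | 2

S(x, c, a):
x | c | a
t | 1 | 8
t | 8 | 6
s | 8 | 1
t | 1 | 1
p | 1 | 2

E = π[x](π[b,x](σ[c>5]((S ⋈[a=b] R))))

σ filters on c, owned by the left side.
E' = π[x](π[b,x]((σ[c>5](S) ⋈[a=b] R)))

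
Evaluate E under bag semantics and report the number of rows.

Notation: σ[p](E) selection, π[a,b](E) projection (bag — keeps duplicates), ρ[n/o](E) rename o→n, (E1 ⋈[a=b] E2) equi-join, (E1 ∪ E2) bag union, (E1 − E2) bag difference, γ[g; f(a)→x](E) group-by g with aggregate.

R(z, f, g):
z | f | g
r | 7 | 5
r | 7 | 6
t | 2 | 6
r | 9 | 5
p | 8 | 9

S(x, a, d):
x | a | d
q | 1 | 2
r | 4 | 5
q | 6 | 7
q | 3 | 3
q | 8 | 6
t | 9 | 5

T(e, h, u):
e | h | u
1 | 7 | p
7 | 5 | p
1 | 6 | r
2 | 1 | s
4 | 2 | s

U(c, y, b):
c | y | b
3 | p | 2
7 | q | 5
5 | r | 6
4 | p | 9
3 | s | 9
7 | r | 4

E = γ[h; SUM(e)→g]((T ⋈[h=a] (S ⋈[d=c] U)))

Row counts bottom-up:
  T → 5
  S → 6
  U → 6
  (S ⋈[d=c] U) → 6
  (T ⋈[h=a] (S ⋈[d=c] U)) → 2
  γ[h; SUM(e)→g]((T ⋈[h=a] (S ⋈[d=c] U))) → 1

|E| = 1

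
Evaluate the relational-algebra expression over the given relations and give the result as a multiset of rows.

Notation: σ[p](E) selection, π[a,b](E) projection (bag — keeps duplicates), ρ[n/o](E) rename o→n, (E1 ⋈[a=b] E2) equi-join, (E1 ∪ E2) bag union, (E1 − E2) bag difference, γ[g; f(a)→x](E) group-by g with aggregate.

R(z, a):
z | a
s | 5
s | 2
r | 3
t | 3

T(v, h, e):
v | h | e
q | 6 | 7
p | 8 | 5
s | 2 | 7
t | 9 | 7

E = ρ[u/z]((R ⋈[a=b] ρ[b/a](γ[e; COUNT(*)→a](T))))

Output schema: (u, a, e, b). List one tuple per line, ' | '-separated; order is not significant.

Subexpression sizes:
  R → 4
  T → 4
  γ[e; COUNT(*)→a](T) → 2
  ρ[b/a](γ[e; COUNT(*)→a](T)) → 2
  (R ⋈[a=b] ρ[b/a](γ[e; COUNT(*)→a](T))) → 2
  ρ[u/z]((R ⋈[a=b] ρ[b/a](γ[e; COUNT(*)→a](T)))) → 2

== RESULT ==
u | a | e | b
r | 3 | 7 | 3
t | 3 | 7 | 3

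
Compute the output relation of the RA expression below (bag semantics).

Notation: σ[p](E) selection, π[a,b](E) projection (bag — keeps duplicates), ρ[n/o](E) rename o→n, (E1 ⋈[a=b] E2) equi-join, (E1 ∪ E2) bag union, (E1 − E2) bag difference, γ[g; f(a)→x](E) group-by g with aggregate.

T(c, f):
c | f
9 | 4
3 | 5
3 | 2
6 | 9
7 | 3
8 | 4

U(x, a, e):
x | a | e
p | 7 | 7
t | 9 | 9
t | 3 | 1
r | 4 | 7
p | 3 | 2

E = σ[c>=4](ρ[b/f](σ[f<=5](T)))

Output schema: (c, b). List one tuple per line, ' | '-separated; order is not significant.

Stepwise |·|:
  T → 6
  σ[f<=5](T) → 5
  ρ[b/f](σ[f<=5](T)) → 5
  σ[c>=4](ρ[b/f](σ[f<=5](T))) → 3

== RESULT ==
c | b
7 | 3
8 | 4
9 | 4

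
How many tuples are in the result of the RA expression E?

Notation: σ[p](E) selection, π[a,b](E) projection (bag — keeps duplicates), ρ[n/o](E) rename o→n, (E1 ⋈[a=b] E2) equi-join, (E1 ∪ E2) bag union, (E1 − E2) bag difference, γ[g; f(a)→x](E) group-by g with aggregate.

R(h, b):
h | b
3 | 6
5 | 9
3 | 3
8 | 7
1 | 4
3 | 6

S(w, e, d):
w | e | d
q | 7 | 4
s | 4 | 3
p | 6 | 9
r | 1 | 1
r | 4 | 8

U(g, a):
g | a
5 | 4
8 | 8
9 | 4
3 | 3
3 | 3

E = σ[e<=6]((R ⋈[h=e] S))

Stepwise |·|:
  R → 6
  S → 5
  (R ⋈[h=e] S) → 1
  σ[e<=6]((R ⋈[h=e] S)) → 1

|E| = 1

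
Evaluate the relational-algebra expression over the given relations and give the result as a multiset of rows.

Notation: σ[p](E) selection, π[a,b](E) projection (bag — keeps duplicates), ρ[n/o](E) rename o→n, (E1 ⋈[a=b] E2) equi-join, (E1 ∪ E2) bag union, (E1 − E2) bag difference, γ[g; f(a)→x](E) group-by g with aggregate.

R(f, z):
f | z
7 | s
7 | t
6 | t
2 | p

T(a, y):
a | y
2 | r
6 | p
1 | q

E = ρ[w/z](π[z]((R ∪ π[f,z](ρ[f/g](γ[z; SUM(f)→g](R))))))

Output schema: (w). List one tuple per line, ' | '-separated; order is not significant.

Stepwise |·|:
  R → 4
  R → 4
  γ[z; SUM(f)→g](R) → 3
  ρ[f/g](γ[z; SUM(f)→g](R)) → 3
  π[f,z](ρ[f/g](γ[z; SUM(f)→g](R))) → 3
  (R ∪ π[f,z](ρ[f/g](γ[z; SUM(f)→g](R)))) → 7
  π[z]((R ∪ π[f,z](ρ[f/g](γ[z; SUM(f)→g](R))))) → 7
  ρ[w/z](π[z]((R ∪ π[f,z](ρ[f/g](γ[z; SUM(f)→g](R)))))) → 7

== RESULT ==
w
p
p
s
s
t
t
t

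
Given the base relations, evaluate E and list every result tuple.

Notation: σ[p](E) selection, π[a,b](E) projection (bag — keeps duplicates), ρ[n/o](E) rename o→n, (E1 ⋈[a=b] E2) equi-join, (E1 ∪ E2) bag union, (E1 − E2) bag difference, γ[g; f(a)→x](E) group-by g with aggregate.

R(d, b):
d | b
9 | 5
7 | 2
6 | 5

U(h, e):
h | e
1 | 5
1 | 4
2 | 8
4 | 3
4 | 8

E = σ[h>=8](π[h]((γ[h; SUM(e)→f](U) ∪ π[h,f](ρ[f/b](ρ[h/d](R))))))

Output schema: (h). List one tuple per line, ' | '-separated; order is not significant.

Per-node cardinality:
  U → 5
  γ[h; SUM(e)→f](U) → 3
  R → 3
  ρ[h/d](R) → 3
  ρ[f/b](ρ[h/d](R)) → 3
  π[h,f](ρ[f/b](ρ[h/d](R))) → 3
  (γ[h; SUM(e)→f](U) ∪ π[h,f](ρ[f/b](ρ[h/d](R)))) → 6
  π[h]((γ[h; SUM(e)→f](U) ∪ π[h,f](ρ[f/b](ρ[h/d](R))))) → 6
  σ[h>=8](π[h]((γ[h; SUM(e)→f](U) ∪ π[h,f](ρ[f/b](ρ[h/d](R)))))) → 1

== RESULT ==
h
9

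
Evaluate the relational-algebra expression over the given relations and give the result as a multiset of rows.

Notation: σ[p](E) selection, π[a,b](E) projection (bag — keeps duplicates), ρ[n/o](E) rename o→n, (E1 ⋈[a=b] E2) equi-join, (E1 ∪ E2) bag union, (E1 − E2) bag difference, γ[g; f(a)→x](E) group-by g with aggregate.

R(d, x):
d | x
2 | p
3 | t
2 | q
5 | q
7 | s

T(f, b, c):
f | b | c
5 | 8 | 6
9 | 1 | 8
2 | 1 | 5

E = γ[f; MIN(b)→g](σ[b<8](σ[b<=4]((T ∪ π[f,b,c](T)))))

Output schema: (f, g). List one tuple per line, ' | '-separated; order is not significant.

Subexpression sizes:
  T → 3
  T → 3
  π[f,b,c](T) → 3
  (T ∪ π[f,b,c](T)) → 6
  σ[b<=4]((T ∪ π[f,b,c](T))) → 4
  σ[b<8](σ[b<=4]((T ∪ π[f,b,c](T)))) → 4
  γ[f; MIN(b)→g](σ[b<8](σ[b<=4]((T ∪ π[f,b,c](T))))) → 2

== RESULT ==
f | g
2 | 1
9 | 1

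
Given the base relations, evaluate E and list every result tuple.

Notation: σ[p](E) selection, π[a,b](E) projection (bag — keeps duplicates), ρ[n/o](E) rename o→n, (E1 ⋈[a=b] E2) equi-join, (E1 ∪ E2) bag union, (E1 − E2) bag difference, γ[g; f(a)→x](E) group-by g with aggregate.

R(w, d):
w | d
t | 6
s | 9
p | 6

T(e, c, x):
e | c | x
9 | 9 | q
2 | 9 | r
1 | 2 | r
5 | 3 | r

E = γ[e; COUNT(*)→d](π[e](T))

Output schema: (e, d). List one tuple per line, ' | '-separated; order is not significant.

Per-node cardinality:
  T → 4
  π[e](T) → 4
  γ[e; COUNT(*)→d](π[e](T)) → 4

== RESULT ==
e | d
1 | 1
2 | 1
5 | 1
9 | 1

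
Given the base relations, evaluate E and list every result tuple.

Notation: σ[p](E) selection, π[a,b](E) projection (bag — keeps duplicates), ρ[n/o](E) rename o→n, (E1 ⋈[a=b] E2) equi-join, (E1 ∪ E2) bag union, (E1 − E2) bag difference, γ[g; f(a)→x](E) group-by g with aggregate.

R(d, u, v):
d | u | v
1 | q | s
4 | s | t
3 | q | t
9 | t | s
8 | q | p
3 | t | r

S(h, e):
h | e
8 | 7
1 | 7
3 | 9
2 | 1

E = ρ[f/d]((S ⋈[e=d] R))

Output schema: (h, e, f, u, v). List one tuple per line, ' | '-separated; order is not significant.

Per-node cardinality:
  S → 4
  R → 6
  (S ⋈[e=d] R) → 2
  ρ[f/d]((S ⋈[e=d] R)) → 2

== RESULT ==
h | e | f | u | v
2 | 1 | 1 | q | s
3 | 9 | 9 | t | s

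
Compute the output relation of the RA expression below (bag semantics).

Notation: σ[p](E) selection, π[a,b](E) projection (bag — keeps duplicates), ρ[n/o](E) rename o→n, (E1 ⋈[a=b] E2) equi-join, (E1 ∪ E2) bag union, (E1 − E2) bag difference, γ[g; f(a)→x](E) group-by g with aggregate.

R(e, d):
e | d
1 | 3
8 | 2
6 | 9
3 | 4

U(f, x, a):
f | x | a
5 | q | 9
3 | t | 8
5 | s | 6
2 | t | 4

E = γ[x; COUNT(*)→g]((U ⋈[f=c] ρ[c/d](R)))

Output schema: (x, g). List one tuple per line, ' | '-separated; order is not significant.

Per-node cardinality:
  U → 4
  R → 4
  ρ[c/d](R) → 4
  (U ⋈[f=c] ρ[c/d](R)) → 2
  γ[x; COUNT(*)→g]((U ⋈[f=c] ρ[c/d](R))) → 1

== RESULT ==
x | g
t | 2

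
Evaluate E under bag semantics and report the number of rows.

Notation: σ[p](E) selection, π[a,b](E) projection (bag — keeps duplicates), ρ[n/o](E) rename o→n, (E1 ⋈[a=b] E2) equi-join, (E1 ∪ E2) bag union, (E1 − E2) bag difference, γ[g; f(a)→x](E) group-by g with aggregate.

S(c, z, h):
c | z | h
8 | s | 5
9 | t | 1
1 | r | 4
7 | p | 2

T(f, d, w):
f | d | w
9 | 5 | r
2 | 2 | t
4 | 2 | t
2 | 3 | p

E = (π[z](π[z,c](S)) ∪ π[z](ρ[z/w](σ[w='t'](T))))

Row counts bottom-up:
  S → 4
  π[z,c](S) → 4
  π[z](π[z,c](S)) → 4
  T → 4
  σ[w='t'](T) → 2
  ρ[z/w](σ[w='t'](T)) → 2
  π[z](ρ[z/w](σ[w='t'](T))) → 2
  (π[z](π[z,c](S)) ∪ π[z](ρ[z/w](σ[w='t'](T)))) → 6

|E| = 6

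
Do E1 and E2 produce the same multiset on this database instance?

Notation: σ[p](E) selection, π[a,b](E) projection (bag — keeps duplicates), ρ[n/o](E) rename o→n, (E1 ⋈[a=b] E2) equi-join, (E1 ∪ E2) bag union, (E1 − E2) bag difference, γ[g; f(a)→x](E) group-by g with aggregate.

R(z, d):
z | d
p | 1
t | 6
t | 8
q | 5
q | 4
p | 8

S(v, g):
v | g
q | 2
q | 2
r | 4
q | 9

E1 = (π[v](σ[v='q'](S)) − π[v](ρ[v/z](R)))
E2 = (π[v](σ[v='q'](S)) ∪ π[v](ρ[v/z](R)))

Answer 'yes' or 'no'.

E1 row counts bottom-up:
  S → 4
  σ[v='q'](S) → 3
  π[v](σ[v='q'](S)) → 3
  R → 6
  ρ[v/z](R) → 6
  π[v](ρ[v/z](R)) → 6
  (π[v](σ[v='q'](S)) − π[v](ρ[v/z](R))) → 1
E2 row counts bottom-up:
  S → 4
  σ[v='q'](S) → 3
  π[v](σ[v='q'](S)) → 3
  R → 6
  ρ[v/z](R) → 6
  π[v](ρ[v/z](R)) → 6
  (π[v](σ[v='q'](S)) ∪ π[v](ρ[v/z](R))) → 9

E1 result:
v
q
E2 result:
v
p
p
q
q
q
q
q
t
t
Witness: ('t',) appears 0× in E1 but 2× in E2.

no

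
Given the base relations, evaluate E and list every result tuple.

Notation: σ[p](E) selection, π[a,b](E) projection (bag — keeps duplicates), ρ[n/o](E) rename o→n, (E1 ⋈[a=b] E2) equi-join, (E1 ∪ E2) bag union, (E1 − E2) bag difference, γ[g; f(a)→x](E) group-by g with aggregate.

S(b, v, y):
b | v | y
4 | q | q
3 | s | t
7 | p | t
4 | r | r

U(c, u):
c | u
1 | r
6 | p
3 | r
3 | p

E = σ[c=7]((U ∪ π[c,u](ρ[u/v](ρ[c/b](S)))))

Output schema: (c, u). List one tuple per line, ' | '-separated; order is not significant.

Per-node cardinality:
  U → 4
  S → 4
  ρ[c/b](S) → 4
  ρ[u/v](ρ[c/b](S)) → 4
  π[c,u](ρ[u/v](ρ[c/b](S))) → 4
  (U ∪ π[c,u](ρ[u/v](ρ[c/b](S)))) → 8
  σ[c=7]((U ∪ π[c,u](ρ[u/v](ρ[c/b](S))))) → 1

== RESULT ==
c | u
7 | p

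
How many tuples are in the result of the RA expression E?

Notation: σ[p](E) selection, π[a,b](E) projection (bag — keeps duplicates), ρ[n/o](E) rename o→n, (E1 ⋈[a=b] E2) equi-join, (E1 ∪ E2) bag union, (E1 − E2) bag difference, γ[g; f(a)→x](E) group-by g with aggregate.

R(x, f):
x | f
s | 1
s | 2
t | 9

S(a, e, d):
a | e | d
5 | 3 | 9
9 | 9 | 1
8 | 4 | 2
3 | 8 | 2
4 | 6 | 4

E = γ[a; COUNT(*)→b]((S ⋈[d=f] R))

Subexpression sizes:
  S → 5
  R → 3
  (S ⋈[d=f] R) → 4
  γ[a; COUNT(*)→b]((S ⋈[d=f] R)) → 4

|E| = 4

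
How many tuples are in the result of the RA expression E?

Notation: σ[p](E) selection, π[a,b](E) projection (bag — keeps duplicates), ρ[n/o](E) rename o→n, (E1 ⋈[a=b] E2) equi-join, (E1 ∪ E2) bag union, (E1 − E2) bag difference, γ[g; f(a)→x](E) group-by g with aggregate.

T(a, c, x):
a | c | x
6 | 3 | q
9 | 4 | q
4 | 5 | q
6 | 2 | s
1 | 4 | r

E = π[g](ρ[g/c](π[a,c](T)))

Row counts bottom-up:
  T → 5
  π[a,c](T) → 5
  ρ[g/c](π[a,c](T)) → 5
  π[g](ρ[g/c](π[a,c](T))) → 5

|E| = 5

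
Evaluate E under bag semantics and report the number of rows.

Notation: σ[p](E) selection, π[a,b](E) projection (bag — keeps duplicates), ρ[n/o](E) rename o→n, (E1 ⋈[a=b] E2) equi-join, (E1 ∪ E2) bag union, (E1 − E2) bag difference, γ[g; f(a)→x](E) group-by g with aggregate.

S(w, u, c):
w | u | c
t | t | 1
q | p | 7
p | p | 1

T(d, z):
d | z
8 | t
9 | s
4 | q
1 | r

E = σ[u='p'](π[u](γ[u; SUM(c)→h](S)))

Stepwise |·|:
  S → 3
  γ[u; SUM(c)→h](S) → 2
  π[u](γ[u; SUM(c)→h](S)) → 2
  σ[u='p'](π[u](γ[u; SUM(c)→h](S))) → 1

|E| = 1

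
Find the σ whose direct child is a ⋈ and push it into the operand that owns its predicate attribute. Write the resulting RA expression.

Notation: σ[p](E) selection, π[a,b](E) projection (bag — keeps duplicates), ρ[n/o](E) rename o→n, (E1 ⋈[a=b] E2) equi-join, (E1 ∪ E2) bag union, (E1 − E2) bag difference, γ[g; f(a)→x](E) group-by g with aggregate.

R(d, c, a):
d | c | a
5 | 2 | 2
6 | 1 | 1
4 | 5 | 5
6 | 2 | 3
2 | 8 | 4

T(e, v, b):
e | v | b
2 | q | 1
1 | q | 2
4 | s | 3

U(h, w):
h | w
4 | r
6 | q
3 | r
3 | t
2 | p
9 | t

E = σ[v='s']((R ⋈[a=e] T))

σ filters on v, owned by the right side.
E' = (R ⋈[a=e] σ[v='s'](T))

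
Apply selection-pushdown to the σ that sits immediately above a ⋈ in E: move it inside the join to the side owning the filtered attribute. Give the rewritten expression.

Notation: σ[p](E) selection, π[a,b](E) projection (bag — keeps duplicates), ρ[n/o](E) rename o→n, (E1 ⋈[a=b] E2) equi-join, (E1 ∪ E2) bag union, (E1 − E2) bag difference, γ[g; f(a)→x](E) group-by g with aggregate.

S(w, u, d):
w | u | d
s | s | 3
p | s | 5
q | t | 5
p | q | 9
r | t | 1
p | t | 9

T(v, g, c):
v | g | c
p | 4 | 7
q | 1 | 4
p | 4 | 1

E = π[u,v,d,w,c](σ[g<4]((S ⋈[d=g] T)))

σ filters on g, owned by the right side.
E' = π[u,v,d,w,c]((S ⋈[d=g] σ[g<4](T)))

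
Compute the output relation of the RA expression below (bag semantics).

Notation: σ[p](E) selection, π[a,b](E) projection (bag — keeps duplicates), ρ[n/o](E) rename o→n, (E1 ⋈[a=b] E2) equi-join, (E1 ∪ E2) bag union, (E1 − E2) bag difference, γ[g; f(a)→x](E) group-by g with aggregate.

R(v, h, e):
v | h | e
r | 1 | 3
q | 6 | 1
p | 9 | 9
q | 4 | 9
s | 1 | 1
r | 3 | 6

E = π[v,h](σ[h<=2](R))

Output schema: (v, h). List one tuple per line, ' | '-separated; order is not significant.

Per-node cardinality:
  R → 6
  σ[h<=2](R) → 2
  π[v,h](σ[h<=2](R)) → 2

== RESULT ==
v | h
r | 1
s | 1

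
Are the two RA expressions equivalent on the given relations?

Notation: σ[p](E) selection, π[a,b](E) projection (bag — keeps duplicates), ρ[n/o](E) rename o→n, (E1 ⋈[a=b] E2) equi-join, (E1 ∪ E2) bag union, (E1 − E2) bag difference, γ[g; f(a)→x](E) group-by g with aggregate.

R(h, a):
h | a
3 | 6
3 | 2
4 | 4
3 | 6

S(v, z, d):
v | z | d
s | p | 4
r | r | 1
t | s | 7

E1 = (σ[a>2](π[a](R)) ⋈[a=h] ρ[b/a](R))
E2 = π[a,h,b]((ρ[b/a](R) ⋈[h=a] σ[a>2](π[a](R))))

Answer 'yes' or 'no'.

E1 stepwise |·|:
  R → 4
  π[a](R) → 4
  σ[a>2](π[a](R)) → 3
  R → 4
  ρ[b/a](R) → 4
  (σ[a>2](π[a](R)) ⋈[a=h] ρ[b/a](R)) → 1
E2 stepwise |·|:
  R → 4
  ρ[b/a](R) → 4
  R → 4
  π[a](R) → 4
  σ[a>2](π[a](R)) → 3
  (ρ[b/a](R) ⋈[h=a] σ[a>2](π[a](R))) → 1
  π[a,h,b]((ρ[b/a](R) ⋈[h=a] σ[a>2](π[a](R)))) → 1

E1 and E2 produce the same multiset:
a | h | b
4 | 4 | 4

yes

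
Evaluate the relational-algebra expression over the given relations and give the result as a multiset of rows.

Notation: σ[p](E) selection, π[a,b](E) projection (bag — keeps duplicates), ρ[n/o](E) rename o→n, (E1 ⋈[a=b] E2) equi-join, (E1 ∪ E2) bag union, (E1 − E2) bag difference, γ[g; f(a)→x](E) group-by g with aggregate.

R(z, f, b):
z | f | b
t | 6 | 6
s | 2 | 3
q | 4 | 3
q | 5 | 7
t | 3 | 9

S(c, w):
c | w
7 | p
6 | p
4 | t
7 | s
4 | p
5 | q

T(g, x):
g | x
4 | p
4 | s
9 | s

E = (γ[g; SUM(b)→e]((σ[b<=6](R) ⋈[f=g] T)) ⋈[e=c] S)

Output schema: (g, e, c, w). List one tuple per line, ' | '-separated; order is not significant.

Per-node cardinality:
  R → 5
  σ[b<=6](R) → 3
  T → 3
  (σ[b<=6](R) ⋈[f=g] T) → 2
  γ[g; SUM(b)→e]((σ[b<=6](R) ⋈[f=g] T)) → 1
  S → 6
  (γ[g; SUM(b)→e]((σ[b<=6](R) ⋈[f=g] T)) ⋈[e=c] S) → 1

== RESULT ==
g | e | c | w
4 | 6 | 6 | p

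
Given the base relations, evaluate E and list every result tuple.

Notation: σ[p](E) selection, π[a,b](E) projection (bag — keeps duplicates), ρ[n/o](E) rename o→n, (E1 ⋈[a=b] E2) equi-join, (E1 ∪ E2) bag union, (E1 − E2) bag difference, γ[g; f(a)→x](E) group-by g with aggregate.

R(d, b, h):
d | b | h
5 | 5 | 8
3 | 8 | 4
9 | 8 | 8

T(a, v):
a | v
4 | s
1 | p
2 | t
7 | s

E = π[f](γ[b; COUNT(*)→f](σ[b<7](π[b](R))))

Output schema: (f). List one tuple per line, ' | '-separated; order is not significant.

Per-node cardinality:
  R → 3
  π[b](R) → 3
  σ[b<7](π[b](R)) → 1
  γ[b; COUNT(*)→f](σ[b<7](π[b](R))) → 1
  π[f](γ[b; COUNT(*)→f](σ[b<7](π[b](R)))) → 1

== RESULT ==
f
1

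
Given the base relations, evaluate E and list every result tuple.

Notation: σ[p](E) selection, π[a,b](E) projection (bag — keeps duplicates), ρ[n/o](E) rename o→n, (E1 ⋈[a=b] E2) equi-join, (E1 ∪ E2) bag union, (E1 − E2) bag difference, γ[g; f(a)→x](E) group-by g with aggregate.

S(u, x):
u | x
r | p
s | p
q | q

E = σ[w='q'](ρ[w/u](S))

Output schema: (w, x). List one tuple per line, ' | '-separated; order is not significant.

Per-node cardinality:
  S → 3
  ρ[w/u](S) → 3
  σ[w='q'](ρ[w/u](S)) → 1

== RESULT ==
w | x
q | q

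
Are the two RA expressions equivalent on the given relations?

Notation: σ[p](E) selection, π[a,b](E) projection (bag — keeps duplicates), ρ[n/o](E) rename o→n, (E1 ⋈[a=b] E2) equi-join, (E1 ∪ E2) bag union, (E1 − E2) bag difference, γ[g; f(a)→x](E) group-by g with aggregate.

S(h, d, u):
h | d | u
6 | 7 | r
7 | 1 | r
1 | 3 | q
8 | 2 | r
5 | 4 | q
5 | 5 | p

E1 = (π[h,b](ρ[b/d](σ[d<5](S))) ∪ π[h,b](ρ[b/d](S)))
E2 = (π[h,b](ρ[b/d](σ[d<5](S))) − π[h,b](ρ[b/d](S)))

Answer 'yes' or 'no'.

E1 subexpression sizes:
  S → 6
  σ[d<5](S) → 4
  ρ[b/d](σ[d<5](S)) → 4
  π[h,b](ρ[b/d](σ[d<5](S))) → 4
  S → 6
  ρ[b/d](S) → 6
  π[h,b](ρ[b/d](S)) → 6
  (π[h,b](ρ[b/d](σ[d<5](S))) ∪ π[h,b](ρ[b/d](S))) → 10
E2 subexpression sizes:
  S → 6
  σ[d<5](S) → 4
  ρ[b/d](σ[d<5](S)) → 4
  π[h,b](ρ[b/d](σ[d<5](S))) → 4
  S → 6
  ρ[b/d](S) → 6
  π[h,b](ρ[b/d](S)) → 6
  (π[h,b](ρ[b/d](σ[d<5](S))) − π[h,b](ρ[b/d](S))) → 0

E1 result:
h | b
1 | 3
1 | 3
5 | 4
5 | 4
5 | 5
6 | 7
7 | 1
7 | 1
8 | 2
8 | 2
E2 result:
h | b
(0 rows)
Witness: (6, 7) appears 1× in E1 but 0× in E2.

no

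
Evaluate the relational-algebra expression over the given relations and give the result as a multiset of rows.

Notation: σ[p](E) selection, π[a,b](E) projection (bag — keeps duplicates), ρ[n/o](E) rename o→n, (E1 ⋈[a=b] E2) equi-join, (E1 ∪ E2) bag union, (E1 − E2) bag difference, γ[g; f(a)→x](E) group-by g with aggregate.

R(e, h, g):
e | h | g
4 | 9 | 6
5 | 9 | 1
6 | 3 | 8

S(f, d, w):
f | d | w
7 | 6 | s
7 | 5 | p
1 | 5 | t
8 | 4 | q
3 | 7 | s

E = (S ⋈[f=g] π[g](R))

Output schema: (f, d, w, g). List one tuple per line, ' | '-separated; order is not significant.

Row counts bottom-up:
  S → 5
  R → 3
  π[g](R) → 3
  (S ⋈[f=g] π[g](R)) → 2

== RESULT ==
f | d | w | g
1 | 5 | t | 1
8 | 4 | q | 8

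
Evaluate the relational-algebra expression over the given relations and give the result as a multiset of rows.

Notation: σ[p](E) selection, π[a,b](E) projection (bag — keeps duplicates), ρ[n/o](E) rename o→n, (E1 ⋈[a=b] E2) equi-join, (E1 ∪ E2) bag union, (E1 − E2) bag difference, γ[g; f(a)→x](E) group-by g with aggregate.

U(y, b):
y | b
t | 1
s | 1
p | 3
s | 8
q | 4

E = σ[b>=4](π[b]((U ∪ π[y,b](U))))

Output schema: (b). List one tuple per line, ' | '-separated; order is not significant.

Subexpression sizes:
  U → 5
  U → 5
  π[y,b](U) → 5
  (U ∪ π[y,b](U)) → 10
  π[b]((U ∪ π[y,b](U))) → 10
  σ[b>=4](π[b]((U ∪ π[y,b](U)))) → 4

== RESULT ==
b
4
4
8
8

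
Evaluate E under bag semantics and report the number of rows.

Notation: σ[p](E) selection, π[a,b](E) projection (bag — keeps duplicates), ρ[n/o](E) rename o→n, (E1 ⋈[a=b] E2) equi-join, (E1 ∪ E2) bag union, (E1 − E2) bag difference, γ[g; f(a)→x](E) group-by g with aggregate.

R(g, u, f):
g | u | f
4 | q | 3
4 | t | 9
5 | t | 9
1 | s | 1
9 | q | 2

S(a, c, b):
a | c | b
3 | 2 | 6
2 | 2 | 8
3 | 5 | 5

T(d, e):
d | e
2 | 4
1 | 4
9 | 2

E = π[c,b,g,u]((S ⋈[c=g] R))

Stepwise |·|:
  S → 3
  R → 5
  (S ⋈[c=g] R) → 1
  π[c,b,g,u]((S ⋈[c=g] R)) → 1

|E| = 1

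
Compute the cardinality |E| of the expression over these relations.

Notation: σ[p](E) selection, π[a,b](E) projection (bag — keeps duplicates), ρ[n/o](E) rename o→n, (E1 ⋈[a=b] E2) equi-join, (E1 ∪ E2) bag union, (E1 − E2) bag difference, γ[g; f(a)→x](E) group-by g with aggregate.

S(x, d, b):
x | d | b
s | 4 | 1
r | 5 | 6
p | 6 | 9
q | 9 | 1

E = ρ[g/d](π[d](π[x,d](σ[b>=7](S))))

Per-node cardinality:
  S → 4
  σ[b>=7](S) → 1
  π[x,d](σ[b>=7](S)) → 1
  π[d](π[x,d](σ[b>=7](S))) → 1
  ρ[g/d](π[d](π[x,d](σ[b>=7](S)))) → 1

|E| = 1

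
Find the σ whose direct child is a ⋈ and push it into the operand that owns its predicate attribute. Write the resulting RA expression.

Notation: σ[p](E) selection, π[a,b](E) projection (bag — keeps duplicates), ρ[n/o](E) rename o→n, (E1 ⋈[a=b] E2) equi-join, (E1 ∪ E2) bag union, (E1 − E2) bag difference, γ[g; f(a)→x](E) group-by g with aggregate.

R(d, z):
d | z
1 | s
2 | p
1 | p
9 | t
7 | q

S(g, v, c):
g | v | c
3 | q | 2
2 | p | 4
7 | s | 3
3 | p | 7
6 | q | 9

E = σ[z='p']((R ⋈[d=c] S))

σ filters on z, owned by the left side.
E' = (σ[z='p'](R) ⋈[d=c] S)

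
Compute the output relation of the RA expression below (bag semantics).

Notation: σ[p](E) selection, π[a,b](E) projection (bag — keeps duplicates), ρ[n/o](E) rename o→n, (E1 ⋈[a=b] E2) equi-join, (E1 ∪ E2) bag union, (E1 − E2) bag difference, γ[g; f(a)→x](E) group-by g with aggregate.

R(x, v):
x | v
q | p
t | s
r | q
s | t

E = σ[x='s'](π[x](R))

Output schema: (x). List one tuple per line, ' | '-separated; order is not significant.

Stepwise |·|:
  R → 4
  π[x](R) → 4
  σ[x='s'](π[x](R)) → 1

== RESULT ==
x
s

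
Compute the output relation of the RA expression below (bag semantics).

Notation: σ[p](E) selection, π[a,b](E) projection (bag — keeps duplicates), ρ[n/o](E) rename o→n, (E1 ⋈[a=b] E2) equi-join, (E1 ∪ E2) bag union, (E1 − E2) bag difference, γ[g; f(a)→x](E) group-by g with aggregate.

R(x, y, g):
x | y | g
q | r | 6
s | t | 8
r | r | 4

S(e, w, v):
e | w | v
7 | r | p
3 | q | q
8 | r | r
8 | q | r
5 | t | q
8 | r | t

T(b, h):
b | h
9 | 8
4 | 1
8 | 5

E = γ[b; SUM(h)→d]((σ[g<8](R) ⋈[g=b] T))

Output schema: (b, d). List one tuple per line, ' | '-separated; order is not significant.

Stepwise |·|:
  R → 3
  σ[g<8](R) → 2
  T → 3
  (σ[g<8](R) ⋈[g=b] T) → 1
  γ[b; SUM(h)→d]((σ[g<8](R) ⋈[g=b] T)) → 1

== RESULT ==
b | d
4 | 1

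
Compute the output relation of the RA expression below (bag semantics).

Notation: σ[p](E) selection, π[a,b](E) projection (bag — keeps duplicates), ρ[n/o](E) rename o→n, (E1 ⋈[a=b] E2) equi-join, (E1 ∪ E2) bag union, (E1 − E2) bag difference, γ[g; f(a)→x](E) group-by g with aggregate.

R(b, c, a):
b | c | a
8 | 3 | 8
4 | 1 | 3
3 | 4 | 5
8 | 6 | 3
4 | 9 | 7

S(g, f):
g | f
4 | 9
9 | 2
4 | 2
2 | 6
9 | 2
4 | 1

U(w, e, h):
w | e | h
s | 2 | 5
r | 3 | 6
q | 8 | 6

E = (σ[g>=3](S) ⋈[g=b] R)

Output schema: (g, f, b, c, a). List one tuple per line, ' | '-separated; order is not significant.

Subexpression sizes:
  S → 6
  σ[g>=3](S) → 5
  R → 5
  (σ[g>=3](S) ⋈[g=b] R) → 6

== RESULT ==
g | f | b | c | a
4 | 1 | 4 | 1 | 3
4 | 1 | 4 | 9 | 7
4 | 2 | 4 | 1 | 3
4 | 2 | 4 | 9 | 7
4 | 9 | 4 | 1 | 3
4 | 9 | 4 | 9 | 7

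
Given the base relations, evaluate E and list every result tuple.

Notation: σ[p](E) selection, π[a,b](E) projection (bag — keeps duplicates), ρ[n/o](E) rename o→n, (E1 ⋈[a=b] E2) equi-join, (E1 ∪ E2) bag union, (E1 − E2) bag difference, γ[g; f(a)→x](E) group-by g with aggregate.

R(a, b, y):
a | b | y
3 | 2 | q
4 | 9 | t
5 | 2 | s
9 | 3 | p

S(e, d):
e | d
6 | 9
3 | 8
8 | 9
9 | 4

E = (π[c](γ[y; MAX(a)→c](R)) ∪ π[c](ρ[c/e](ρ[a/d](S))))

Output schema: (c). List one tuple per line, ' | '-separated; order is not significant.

Stepwise |·|:
  R → 4
  γ[y; MAX(a)→c](R) → 4
  π[c](γ[y; MAX(a)→c](R)) → 4
  S → 4
  ρ[a/d](S) → 4
  ρ[c/e](ρ[a/d](S)) → 4
  π[c](ρ[c/e](ρ[a/d](S))) → 4
  (π[c](γ[y; MAX(a)→c](R)) ∪ π[c](ρ[c/e](ρ[a/d](S)))) → 8

== RESULT ==
c
3
3
4
5
6
8
9
9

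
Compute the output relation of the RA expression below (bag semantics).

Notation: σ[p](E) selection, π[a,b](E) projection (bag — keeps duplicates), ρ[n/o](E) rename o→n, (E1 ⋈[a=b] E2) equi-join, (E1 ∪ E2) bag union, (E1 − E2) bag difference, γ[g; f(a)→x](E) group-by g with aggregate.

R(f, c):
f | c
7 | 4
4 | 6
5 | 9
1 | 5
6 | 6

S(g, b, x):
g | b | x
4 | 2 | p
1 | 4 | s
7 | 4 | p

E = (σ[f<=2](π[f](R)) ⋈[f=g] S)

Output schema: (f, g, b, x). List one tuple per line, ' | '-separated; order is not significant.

Subexpression sizes:
  R → 5
  π[f](R) → 5
  σ[f<=2](π[f](R)) → 1
  S → 3
  (σ[f<=2](π[f](R)) ⋈[f=g] S) → 1

== RESULT ==
f | g | b | x
1 | 1 | 4 | s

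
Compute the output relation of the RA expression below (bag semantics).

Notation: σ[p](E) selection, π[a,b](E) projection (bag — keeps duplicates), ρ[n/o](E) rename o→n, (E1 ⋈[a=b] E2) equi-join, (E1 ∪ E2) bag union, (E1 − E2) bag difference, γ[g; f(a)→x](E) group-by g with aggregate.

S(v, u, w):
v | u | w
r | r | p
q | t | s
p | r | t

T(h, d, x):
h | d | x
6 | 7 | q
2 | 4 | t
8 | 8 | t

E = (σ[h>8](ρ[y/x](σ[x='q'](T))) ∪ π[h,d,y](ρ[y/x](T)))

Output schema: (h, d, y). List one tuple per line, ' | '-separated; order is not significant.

Row counts bottom-up:
  T → 3
  σ[x='q'](T) → 1
  ρ[y/x](σ[x='q'](T)) → 1
  σ[h>8](ρ[y/x](σ[x='q'](T))) → 0
  T → 3
  ρ[y/x](T) → 3
  π[h,d,y](ρ[y/x](T)) → 3
  (σ[h>8](ρ[y/x](σ[x='q'](T))) ∪ π[h,d,y](ρ[y/x](T))) → 3

== RESULT ==
h | d | y
2 | 4 | t
6 | 7 | q
8 | 8 | t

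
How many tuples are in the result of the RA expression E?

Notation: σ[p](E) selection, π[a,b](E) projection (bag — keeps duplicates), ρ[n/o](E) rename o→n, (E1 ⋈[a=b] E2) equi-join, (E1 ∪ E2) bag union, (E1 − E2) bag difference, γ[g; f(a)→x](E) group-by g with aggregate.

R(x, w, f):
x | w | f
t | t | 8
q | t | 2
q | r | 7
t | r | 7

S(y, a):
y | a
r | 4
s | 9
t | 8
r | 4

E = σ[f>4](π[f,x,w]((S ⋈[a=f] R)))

Subexpression sizes:
  S → 4
  R → 4
  (S ⋈[a=f] R) → 1
  π[f,x,w]((S ⋈[a=f] R)) → 1
  σ[f>4](π[f,x,w]((S ⋈[a=f] R))) → 1

|E| = 1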